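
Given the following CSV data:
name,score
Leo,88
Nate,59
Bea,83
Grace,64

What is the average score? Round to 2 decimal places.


Scores: 88, 59, 83, 64
Sum = 294
Count = 4
Average = 294 / 4 = 73.50

ANSWER: 73.50


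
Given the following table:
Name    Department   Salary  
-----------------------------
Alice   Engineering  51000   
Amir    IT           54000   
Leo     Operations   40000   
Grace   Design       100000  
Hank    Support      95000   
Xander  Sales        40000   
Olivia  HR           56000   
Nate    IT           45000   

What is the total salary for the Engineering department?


Engineering department members:
  Alice: 51000
Total = 51000 = 51000

ANSWER: 51000


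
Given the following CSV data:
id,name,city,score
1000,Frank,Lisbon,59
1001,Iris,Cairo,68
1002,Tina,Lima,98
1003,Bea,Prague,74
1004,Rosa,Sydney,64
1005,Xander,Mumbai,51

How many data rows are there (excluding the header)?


Counting rows (excluding header):
Header: id,name,city,score
Data rows: 6

ANSWER: 6


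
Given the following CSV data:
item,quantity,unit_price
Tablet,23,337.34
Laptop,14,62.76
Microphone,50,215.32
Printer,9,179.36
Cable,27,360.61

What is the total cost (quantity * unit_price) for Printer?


Row: Printer
quantity = 9
unit_price = 179.36
total = 9 * 179.36 = 1614.24

ANSWER: 1614.24


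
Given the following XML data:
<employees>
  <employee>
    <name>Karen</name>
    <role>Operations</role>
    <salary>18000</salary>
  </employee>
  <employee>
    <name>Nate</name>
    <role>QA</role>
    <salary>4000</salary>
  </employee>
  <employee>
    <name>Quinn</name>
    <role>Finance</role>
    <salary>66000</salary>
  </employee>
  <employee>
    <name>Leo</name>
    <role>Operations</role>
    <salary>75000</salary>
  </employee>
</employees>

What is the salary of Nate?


Searching for <employee> with <name>Nate</name>
Found at position 2
<salary>4000</salary>

ANSWER: 4000


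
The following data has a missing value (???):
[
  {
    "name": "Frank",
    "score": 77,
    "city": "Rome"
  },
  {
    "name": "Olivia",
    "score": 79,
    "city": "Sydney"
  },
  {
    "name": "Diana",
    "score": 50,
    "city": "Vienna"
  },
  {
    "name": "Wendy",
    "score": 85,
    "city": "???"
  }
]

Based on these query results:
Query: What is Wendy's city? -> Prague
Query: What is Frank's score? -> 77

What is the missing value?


The missing value is Wendy's city
From query: Wendy's city = Prague

ANSWER: Prague


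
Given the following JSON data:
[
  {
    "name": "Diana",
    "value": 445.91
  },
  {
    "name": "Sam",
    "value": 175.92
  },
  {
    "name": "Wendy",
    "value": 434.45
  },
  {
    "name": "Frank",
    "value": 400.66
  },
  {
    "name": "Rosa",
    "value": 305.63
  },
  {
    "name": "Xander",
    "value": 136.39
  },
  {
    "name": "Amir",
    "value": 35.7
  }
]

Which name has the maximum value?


Comparing values:
  Diana: 445.91
  Sam: 175.92
  Wendy: 434.45
  Frank: 400.66
  Rosa: 305.63
  Xander: 136.39
  Amir: 35.7
Maximum: Diana (445.91)

ANSWER: Diana


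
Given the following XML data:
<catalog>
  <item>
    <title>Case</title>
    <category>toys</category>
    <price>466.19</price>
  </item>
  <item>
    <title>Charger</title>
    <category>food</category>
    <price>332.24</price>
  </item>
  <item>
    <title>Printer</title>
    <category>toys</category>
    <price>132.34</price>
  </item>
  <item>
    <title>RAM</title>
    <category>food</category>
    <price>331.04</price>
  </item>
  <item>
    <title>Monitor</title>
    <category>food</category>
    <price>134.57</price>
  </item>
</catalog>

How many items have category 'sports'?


Scanning <item> elements for <category>sports</category>:
Count: 0

ANSWER: 0


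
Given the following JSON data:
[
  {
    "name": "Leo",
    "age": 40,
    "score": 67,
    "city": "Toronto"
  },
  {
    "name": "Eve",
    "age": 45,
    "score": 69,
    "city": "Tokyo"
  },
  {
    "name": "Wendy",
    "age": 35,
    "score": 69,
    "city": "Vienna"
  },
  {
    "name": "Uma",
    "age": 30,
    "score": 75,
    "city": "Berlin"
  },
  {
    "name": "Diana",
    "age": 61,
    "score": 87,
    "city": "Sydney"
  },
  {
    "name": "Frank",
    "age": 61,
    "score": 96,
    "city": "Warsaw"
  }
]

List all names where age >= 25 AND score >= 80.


Checking both conditions:
  Leo (age=40, score=67) -> no
  Eve (age=45, score=69) -> no
  Wendy (age=35, score=69) -> no
  Uma (age=30, score=75) -> no
  Diana (age=61, score=87) -> YES
  Frank (age=61, score=96) -> YES


ANSWER: Diana, Frank


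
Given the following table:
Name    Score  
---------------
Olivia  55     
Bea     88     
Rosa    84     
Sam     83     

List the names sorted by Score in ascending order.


Sorting by Score (ascending):
  Olivia: 55
  Sam: 83
  Rosa: 84
  Bea: 88


ANSWER: Olivia, Sam, Rosa, Bea


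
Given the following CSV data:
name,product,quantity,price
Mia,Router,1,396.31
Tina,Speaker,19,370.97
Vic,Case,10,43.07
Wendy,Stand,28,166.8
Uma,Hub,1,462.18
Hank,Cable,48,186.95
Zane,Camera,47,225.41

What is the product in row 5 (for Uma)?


Row 5: Uma
Column 'product' = Hub

ANSWER: Hub


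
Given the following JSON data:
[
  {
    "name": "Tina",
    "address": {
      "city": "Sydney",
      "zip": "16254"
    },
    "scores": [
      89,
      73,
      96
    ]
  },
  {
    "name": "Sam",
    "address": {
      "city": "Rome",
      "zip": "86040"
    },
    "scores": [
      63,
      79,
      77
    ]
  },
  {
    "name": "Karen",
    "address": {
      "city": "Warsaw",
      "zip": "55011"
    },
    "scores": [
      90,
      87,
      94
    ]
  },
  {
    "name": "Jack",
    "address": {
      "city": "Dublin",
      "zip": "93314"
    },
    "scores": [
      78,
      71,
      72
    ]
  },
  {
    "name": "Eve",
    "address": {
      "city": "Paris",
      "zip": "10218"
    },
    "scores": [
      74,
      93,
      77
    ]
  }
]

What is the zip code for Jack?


Path: records[3].address.zip
Value: 93314

ANSWER: 93314


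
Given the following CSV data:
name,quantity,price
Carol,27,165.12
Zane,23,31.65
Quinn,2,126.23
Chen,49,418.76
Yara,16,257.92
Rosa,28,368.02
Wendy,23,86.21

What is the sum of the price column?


Values in 'price' column:
  Row 1: 165.12
  Row 2: 31.65
  Row 3: 126.23
  Row 4: 418.76
  Row 5: 257.92
  Row 6: 368.02
  Row 7: 86.21
Sum = 165.12 + 31.65 + 126.23 + 418.76 + 257.92 + 368.02 + 86.21 = 1453.91

ANSWER: 1453.91


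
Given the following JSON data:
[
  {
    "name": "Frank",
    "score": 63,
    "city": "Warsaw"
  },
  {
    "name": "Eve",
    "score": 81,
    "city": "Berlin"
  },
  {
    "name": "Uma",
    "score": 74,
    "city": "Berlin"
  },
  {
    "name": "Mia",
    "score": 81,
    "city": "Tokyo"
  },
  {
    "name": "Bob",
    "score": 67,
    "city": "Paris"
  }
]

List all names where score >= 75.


Filtering records where score >= 75:
  Frank (score=63) -> no
  Eve (score=81) -> YES
  Uma (score=74) -> no
  Mia (score=81) -> YES
  Bob (score=67) -> no


ANSWER: Eve, Mia


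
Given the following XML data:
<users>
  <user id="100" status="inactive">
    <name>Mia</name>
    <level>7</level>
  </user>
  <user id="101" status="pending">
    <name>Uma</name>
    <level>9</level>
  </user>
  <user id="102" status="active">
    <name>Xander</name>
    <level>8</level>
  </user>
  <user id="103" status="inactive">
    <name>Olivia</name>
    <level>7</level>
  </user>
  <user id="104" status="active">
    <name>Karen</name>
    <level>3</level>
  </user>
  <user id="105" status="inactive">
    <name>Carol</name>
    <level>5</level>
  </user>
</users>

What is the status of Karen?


Finding user with name = Karen
user id="104" status="active"

ANSWER: active


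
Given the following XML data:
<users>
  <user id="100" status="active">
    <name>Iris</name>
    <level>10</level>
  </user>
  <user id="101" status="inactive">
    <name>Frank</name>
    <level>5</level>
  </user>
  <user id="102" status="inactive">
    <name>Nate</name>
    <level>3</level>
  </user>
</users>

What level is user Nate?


Finding user: Nate
<level>3</level>

ANSWER: 3


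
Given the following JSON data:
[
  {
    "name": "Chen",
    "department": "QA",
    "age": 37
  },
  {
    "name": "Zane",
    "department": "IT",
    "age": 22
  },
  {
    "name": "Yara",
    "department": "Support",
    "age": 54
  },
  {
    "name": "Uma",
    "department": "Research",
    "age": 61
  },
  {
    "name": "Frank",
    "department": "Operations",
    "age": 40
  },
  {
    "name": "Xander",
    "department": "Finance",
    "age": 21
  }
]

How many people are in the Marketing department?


Scanning records for department = Marketing
  No matches found
Count: 0

ANSWER: 0


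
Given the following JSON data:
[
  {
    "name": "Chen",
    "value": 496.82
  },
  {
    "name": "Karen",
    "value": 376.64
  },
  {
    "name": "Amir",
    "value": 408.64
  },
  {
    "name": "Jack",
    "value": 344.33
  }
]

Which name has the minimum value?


Comparing values:
  Chen: 496.82
  Karen: 376.64
  Amir: 408.64
  Jack: 344.33
Minimum: Jack (344.33)

ANSWER: Jack


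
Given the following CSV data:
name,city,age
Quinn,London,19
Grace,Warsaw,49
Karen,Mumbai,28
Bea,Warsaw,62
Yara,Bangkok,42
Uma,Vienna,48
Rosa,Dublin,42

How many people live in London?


Scanning city column for 'London':
  Row 1: Quinn -> MATCH
Total matches: 1

ANSWER: 1


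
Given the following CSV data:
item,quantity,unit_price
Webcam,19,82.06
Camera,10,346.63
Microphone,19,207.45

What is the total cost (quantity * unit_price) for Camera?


Row: Camera
quantity = 10
unit_price = 346.63
total = 10 * 346.63 = 3466.3

ANSWER: 3466.3


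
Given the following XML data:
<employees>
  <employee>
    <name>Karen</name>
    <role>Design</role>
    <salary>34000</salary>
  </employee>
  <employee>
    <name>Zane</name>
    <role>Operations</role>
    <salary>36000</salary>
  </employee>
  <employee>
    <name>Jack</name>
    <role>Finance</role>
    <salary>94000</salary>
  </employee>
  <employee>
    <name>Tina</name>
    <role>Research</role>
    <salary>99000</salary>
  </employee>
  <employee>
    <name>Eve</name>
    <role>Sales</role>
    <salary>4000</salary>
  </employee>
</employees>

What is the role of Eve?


Searching for <employee> with <name>Eve</name>
Found at position 5
<role>Sales</role>

ANSWER: Sales


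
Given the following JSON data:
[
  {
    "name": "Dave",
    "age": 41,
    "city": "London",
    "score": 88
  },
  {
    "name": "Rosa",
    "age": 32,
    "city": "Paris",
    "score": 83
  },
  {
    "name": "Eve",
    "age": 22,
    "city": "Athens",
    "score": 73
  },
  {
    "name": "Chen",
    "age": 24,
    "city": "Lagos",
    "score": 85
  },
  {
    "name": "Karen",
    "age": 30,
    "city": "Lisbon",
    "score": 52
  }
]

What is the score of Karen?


Looking up record where name = Karen
Record index: 4
Field 'score' = 52

ANSWER: 52


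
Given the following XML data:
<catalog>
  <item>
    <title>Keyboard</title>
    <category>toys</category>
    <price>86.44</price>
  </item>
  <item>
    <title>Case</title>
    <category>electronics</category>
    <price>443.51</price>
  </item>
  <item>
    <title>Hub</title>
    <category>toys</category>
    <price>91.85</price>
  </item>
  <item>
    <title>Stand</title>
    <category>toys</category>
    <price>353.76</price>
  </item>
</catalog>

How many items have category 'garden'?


Scanning <item> elements for <category>garden</category>:
Count: 0

ANSWER: 0


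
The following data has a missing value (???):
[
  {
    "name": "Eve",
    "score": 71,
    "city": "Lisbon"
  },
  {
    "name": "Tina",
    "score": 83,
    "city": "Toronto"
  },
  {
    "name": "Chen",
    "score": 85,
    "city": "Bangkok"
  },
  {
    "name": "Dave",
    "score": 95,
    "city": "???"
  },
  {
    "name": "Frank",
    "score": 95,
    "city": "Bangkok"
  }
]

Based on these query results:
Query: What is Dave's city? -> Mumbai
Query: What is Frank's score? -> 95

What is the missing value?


The missing value is Dave's city
From query: Dave's city = Mumbai

ANSWER: Mumbai


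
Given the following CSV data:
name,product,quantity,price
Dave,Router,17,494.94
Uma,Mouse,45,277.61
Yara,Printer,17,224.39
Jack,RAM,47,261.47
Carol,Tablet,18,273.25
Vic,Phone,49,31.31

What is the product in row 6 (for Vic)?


Row 6: Vic
Column 'product' = Phone

ANSWER: Phone


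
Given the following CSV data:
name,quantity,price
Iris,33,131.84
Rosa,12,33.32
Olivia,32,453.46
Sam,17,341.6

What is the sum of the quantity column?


Values in 'quantity' column:
  Row 1: 33
  Row 2: 12
  Row 3: 32
  Row 4: 17
Sum = 33 + 12 + 32 + 17 = 94

ANSWER: 94


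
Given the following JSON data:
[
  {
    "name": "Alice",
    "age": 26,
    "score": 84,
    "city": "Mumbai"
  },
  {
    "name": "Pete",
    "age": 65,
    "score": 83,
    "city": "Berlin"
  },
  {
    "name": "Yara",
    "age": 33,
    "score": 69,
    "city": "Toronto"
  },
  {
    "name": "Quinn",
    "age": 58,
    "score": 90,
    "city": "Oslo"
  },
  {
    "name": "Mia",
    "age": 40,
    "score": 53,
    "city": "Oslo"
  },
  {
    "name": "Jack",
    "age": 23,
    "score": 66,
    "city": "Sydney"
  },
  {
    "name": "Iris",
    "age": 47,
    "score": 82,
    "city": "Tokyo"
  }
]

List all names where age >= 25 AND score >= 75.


Checking both conditions:
  Alice (age=26, score=84) -> YES
  Pete (age=65, score=83) -> YES
  Yara (age=33, score=69) -> no
  Quinn (age=58, score=90) -> YES
  Mia (age=40, score=53) -> no
  Jack (age=23, score=66) -> no
  Iris (age=47, score=82) -> YES


ANSWER: Alice, Pete, Quinn, Iris


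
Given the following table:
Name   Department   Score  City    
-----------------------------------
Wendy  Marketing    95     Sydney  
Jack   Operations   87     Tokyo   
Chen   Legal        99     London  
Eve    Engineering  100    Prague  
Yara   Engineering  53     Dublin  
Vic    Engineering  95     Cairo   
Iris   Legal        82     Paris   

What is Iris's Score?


Row 7: Iris
Score = 82

ANSWER: 82


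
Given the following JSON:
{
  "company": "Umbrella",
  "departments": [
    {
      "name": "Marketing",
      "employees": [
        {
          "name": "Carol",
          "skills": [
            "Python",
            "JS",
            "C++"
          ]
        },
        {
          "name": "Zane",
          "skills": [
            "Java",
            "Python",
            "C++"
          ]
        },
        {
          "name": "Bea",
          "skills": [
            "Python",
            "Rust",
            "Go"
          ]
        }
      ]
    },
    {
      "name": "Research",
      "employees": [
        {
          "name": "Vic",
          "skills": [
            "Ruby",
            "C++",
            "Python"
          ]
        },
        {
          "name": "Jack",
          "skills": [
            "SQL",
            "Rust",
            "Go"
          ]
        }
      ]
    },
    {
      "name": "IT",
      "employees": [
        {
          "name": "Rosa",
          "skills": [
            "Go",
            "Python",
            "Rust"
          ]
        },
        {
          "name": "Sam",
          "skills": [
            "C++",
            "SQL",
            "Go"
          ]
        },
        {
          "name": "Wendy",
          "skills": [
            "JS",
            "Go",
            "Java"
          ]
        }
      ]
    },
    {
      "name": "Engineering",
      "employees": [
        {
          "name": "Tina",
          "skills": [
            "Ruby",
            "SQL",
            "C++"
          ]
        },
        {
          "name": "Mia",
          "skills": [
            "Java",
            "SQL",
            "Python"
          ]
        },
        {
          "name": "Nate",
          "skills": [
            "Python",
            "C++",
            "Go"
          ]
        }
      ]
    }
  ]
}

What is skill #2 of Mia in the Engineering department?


Path: departments[3].employees[1].skills[1]
Value: SQL

ANSWER: SQL


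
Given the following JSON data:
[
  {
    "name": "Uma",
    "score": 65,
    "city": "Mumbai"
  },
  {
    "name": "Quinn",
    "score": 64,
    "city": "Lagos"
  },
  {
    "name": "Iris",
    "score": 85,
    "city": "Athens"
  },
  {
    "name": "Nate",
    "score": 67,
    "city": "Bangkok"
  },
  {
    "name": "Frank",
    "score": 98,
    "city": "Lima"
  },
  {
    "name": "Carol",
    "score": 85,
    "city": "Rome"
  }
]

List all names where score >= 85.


Filtering records where score >= 85:
  Uma (score=65) -> no
  Quinn (score=64) -> no
  Iris (score=85) -> YES
  Nate (score=67) -> no
  Frank (score=98) -> YES
  Carol (score=85) -> YES


ANSWER: Iris, Frank, Carol


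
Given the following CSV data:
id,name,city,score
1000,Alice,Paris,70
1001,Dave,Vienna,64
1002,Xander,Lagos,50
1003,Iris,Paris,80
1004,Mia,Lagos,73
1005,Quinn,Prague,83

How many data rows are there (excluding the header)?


Counting rows (excluding header):
Header: id,name,city,score
Data rows: 6

ANSWER: 6


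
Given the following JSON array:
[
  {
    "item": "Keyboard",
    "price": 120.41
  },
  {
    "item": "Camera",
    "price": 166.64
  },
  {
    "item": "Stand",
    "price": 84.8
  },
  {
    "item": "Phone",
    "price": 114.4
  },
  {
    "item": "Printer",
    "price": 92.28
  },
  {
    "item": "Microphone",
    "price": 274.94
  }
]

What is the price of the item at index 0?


Array index 0 -> Keyboard
price = 120.41

ANSWER: 120.41


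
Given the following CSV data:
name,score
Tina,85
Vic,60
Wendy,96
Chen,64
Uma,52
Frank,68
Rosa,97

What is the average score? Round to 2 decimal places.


Scores: 85, 60, 96, 64, 52, 68, 97
Sum = 522
Count = 7
Average = 522 / 7 = 74.57

ANSWER: 74.57


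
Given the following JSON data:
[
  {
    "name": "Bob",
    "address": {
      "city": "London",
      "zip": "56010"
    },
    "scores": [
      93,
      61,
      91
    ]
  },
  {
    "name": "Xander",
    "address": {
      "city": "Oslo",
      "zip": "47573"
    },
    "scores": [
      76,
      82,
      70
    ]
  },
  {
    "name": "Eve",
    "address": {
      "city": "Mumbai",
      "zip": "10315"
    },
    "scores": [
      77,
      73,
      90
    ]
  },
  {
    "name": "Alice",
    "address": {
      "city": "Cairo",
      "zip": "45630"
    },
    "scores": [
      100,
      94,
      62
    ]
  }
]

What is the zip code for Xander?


Path: records[1].address.zip
Value: 47573

ANSWER: 47573


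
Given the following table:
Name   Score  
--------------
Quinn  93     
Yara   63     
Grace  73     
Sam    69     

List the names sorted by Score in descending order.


Sorting by Score (descending):
  Quinn: 93
  Grace: 73
  Sam: 69
  Yara: 63


ANSWER: Quinn, Grace, Sam, Yara


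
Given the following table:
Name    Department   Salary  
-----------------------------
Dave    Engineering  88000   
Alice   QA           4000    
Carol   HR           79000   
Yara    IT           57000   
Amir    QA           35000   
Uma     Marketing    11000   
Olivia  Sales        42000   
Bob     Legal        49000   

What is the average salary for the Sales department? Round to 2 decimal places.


Sales department members:
  Olivia: 42000
Sum = 42000
Count = 1
Average = 42000 / 1 = 42000.00

ANSWER: 42000.00


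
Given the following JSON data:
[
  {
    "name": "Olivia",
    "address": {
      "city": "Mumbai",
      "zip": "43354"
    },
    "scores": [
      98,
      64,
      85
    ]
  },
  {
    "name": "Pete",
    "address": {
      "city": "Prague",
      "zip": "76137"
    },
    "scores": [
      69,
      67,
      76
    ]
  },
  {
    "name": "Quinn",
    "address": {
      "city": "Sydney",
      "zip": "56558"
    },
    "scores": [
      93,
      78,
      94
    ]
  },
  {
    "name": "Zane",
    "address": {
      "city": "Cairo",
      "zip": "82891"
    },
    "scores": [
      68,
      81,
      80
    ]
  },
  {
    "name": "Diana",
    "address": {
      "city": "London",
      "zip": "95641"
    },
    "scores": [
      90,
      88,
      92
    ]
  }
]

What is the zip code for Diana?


Path: records[4].address.zip
Value: 95641

ANSWER: 95641


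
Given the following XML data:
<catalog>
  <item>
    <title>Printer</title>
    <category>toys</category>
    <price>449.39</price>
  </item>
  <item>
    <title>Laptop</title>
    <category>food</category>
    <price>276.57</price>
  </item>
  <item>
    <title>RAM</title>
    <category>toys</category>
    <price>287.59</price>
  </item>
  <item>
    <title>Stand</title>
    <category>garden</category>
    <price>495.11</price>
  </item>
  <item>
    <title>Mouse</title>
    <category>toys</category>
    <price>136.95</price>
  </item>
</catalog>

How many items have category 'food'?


Scanning <item> elements for <category>food</category>:
  Item 2: Laptop -> MATCH
Count: 1

ANSWER: 1


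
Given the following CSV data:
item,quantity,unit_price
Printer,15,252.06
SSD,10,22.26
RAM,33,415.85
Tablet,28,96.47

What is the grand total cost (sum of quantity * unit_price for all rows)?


Computing row totals:
  Printer: 15 * 252.06 = 3780.9
  SSD: 10 * 22.26 = 222.6
  RAM: 33 * 415.85 = 13723.05
  Tablet: 28 * 96.47 = 2701.16
Grand total = 3780.9 + 222.6 + 13723.05 + 2701.16 = 20427.71

ANSWER: 20427.71


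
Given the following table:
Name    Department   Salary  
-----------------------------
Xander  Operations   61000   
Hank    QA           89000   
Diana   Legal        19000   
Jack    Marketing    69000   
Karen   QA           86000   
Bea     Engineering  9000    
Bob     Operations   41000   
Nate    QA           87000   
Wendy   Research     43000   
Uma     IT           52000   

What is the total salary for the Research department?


Research department members:
  Wendy: 43000
Total = 43000 = 43000

ANSWER: 43000


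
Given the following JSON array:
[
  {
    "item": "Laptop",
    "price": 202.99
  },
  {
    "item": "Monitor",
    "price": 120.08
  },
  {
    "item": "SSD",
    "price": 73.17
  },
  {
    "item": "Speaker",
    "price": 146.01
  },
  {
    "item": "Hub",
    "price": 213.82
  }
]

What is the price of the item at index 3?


Array index 3 -> Speaker
price = 146.01

ANSWER: 146.01


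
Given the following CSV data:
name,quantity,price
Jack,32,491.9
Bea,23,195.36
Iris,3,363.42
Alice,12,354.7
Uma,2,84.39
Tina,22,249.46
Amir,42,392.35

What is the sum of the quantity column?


Values in 'quantity' column:
  Row 1: 32
  Row 2: 23
  Row 3: 3
  Row 4: 12
  Row 5: 2
  Row 6: 22
  Row 7: 42
Sum = 32 + 23 + 3 + 12 + 2 + 22 + 42 = 136

ANSWER: 136


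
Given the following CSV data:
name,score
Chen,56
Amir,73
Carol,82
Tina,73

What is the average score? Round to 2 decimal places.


Scores: 56, 73, 82, 73
Sum = 284
Count = 4
Average = 284 / 4 = 71.00

ANSWER: 71.00


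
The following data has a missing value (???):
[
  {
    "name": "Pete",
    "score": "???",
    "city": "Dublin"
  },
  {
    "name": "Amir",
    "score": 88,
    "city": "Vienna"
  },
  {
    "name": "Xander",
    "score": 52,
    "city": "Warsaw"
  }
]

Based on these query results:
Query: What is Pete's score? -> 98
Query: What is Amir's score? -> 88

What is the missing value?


The missing value is Pete's score
From query: Pete's score = 98

ANSWER: 98


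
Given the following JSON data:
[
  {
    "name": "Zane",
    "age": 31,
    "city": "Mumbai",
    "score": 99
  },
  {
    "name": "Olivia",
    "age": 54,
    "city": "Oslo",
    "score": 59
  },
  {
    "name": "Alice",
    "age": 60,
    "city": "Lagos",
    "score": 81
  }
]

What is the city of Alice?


Looking up record where name = Alice
Record index: 2
Field 'city' = Lagos

ANSWER: Lagos


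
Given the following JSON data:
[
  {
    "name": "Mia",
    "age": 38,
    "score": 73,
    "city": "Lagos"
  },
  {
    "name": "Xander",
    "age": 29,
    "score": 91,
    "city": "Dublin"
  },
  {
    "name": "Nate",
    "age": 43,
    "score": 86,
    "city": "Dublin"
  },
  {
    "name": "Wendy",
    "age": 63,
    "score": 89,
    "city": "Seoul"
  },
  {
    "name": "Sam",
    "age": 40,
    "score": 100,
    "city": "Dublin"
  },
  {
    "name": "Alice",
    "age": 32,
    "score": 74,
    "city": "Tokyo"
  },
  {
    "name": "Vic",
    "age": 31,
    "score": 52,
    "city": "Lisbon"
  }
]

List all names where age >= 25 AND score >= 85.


Checking both conditions:
  Mia (age=38, score=73) -> no
  Xander (age=29, score=91) -> YES
  Nate (age=43, score=86) -> YES
  Wendy (age=63, score=89) -> YES
  Sam (age=40, score=100) -> YES
  Alice (age=32, score=74) -> no
  Vic (age=31, score=52) -> no


ANSWER: Xander, Nate, Wendy, Sam


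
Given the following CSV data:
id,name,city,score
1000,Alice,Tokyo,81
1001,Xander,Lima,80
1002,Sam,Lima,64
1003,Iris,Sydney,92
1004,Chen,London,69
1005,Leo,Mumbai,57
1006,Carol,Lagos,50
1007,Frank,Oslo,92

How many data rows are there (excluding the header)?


Counting rows (excluding header):
Header: id,name,city,score
Data rows: 8

ANSWER: 8


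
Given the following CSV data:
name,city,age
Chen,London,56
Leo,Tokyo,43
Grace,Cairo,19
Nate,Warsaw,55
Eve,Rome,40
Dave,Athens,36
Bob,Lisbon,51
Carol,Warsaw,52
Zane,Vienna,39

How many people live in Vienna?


Scanning city column for 'Vienna':
  Row 9: Zane -> MATCH
Total matches: 1

ANSWER: 1


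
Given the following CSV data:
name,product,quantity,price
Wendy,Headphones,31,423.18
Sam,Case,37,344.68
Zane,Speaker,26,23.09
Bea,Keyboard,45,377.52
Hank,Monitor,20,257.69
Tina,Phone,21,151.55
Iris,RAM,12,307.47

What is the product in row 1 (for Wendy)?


Row 1: Wendy
Column 'product' = Headphones

ANSWER: Headphones


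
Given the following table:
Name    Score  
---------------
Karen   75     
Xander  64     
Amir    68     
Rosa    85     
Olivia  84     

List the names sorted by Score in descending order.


Sorting by Score (descending):
  Rosa: 85
  Olivia: 84
  Karen: 75
  Amir: 68
  Xander: 64


ANSWER: Rosa, Olivia, Karen, Amir, Xander


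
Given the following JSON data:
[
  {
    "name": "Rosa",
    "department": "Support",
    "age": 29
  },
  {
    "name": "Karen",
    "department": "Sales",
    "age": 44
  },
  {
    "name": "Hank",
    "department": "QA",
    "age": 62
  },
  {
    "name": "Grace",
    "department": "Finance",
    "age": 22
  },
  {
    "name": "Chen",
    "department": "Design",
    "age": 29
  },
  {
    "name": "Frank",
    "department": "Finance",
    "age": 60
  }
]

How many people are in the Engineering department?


Scanning records for department = Engineering
  No matches found
Count: 0

ANSWER: 0


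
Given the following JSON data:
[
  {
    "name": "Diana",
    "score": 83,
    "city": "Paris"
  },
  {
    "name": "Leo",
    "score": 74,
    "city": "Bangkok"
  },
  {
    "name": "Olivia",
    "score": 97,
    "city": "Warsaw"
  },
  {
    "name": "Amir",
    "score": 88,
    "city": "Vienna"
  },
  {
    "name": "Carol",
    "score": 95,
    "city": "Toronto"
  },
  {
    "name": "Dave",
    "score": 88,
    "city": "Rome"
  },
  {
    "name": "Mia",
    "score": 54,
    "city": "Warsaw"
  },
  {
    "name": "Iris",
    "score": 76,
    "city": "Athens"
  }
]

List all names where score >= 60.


Filtering records where score >= 60:
  Diana (score=83) -> YES
  Leo (score=74) -> YES
  Olivia (score=97) -> YES
  Amir (score=88) -> YES
  Carol (score=95) -> YES
  Dave (score=88) -> YES
  Mia (score=54) -> no
  Iris (score=76) -> YES


ANSWER: Diana, Leo, Olivia, Amir, Carol, Dave, Iris


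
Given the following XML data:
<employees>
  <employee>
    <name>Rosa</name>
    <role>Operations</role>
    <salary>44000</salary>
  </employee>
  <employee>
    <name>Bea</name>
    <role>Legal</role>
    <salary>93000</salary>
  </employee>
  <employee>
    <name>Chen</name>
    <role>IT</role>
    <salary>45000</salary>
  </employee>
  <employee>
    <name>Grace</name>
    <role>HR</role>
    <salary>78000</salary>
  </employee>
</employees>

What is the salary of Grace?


Searching for <employee> with <name>Grace</name>
Found at position 4
<salary>78000</salary>

ANSWER: 78000


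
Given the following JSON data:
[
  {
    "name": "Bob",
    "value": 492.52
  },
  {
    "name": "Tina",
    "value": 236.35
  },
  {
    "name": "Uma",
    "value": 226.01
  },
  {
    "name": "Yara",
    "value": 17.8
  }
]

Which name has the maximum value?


Comparing values:
  Bob: 492.52
  Tina: 236.35
  Uma: 226.01
  Yara: 17.8
Maximum: Bob (492.52)

ANSWER: Bob


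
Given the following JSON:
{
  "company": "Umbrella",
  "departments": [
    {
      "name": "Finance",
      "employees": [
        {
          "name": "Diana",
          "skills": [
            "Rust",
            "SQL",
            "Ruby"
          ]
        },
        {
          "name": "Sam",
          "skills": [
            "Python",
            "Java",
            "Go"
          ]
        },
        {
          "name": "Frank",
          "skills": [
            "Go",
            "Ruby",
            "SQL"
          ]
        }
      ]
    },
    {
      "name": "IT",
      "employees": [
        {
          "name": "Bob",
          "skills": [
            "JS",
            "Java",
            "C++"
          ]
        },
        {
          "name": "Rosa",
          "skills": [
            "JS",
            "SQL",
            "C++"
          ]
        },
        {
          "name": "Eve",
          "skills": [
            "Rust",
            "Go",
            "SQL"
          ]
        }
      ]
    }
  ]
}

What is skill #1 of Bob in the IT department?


Path: departments[1].employees[0].skills[0]
Value: JS

ANSWER: JS


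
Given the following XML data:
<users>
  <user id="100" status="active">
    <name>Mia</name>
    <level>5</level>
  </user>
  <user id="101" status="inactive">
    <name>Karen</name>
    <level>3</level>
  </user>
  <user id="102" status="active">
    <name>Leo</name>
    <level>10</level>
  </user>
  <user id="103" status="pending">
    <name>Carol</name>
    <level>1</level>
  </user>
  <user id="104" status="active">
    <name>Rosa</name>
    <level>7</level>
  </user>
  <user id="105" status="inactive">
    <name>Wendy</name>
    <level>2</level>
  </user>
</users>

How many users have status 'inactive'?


Counting users with status='inactive':
  Karen (id=101) -> MATCH
  Wendy (id=105) -> MATCH
Count: 2

ANSWER: 2


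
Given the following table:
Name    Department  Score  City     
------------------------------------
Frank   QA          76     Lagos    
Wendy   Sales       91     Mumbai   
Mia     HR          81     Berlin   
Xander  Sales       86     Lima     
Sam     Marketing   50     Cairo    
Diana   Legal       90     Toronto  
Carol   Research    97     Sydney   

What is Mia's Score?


Row 3: Mia
Score = 81

ANSWER: 81


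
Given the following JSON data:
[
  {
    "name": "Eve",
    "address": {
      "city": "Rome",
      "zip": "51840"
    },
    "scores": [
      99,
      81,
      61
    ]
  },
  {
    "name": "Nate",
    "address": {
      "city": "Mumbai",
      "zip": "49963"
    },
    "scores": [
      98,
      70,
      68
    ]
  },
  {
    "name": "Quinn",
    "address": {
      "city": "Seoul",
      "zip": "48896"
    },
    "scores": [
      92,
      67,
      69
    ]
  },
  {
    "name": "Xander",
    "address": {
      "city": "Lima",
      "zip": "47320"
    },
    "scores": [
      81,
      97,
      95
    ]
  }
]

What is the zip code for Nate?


Path: records[1].address.zip
Value: 49963

ANSWER: 49963


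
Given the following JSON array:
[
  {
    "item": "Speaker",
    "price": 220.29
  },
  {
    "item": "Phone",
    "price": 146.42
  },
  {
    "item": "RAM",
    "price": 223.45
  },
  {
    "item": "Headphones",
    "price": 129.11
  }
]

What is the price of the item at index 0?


Array index 0 -> Speaker
price = 220.29

ANSWER: 220.29


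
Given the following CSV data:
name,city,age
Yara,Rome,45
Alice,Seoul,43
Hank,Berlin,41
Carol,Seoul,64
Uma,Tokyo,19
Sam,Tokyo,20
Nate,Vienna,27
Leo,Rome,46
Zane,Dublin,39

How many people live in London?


Scanning city column for 'London':
Total matches: 0

ANSWER: 0


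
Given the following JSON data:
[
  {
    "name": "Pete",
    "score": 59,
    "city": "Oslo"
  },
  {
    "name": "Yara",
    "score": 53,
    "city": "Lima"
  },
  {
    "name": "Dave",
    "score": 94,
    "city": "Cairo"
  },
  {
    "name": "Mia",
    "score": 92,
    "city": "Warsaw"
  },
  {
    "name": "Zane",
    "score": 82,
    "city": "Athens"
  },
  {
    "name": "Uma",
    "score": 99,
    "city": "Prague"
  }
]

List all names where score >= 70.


Filtering records where score >= 70:
  Pete (score=59) -> no
  Yara (score=53) -> no
  Dave (score=94) -> YES
  Mia (score=92) -> YES
  Zane (score=82) -> YES
  Uma (score=99) -> YES


ANSWER: Dave, Mia, Zane, Uma


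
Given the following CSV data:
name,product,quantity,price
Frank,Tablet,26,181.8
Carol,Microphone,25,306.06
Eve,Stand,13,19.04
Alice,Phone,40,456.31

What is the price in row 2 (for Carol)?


Row 2: Carol
Column 'price' = 306.06

ANSWER: 306.06


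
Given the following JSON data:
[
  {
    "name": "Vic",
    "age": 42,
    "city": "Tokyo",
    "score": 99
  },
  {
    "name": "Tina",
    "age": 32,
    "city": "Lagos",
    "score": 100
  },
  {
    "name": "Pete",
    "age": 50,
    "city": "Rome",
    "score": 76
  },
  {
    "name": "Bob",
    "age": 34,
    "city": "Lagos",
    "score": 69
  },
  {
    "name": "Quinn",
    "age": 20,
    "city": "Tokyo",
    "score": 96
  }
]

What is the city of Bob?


Looking up record where name = Bob
Record index: 3
Field 'city' = Lagos

ANSWER: Lagos


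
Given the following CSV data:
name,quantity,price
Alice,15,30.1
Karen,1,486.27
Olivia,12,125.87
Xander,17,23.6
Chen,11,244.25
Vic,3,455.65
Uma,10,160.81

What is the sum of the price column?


Values in 'price' column:
  Row 1: 30.1
  Row 2: 486.27
  Row 3: 125.87
  Row 4: 23.6
  Row 5: 244.25
  Row 6: 455.65
  Row 7: 160.81
Sum = 30.1 + 486.27 + 125.87 + 23.6 + 244.25 + 455.65 + 160.81 = 1526.55

ANSWER: 1526.55


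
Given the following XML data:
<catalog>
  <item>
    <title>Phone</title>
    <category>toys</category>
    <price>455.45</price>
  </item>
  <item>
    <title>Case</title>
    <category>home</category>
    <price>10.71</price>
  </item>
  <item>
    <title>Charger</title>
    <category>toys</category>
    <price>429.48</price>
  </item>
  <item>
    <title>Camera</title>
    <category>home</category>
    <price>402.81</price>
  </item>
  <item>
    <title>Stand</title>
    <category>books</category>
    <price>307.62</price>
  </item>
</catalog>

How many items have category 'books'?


Scanning <item> elements for <category>books</category>:
  Item 5: Stand -> MATCH
Count: 1

ANSWER: 1


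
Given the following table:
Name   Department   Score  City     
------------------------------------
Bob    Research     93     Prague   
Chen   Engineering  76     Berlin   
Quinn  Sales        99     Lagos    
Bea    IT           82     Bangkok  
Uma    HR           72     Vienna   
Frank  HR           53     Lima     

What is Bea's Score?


Row 4: Bea
Score = 82

ANSWER: 82


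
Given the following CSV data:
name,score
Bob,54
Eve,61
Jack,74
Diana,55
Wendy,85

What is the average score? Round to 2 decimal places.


Scores: 54, 61, 74, 55, 85
Sum = 329
Count = 5
Average = 329 / 5 = 65.80

ANSWER: 65.80


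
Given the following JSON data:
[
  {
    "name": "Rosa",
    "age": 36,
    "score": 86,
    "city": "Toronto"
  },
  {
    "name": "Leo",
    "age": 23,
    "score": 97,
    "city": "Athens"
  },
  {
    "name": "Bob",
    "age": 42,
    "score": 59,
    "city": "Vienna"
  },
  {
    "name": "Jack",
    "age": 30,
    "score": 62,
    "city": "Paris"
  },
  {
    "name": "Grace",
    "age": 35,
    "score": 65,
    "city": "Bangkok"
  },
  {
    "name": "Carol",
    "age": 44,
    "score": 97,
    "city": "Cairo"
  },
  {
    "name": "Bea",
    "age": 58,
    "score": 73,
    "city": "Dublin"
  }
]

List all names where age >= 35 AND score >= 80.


Checking both conditions:
  Rosa (age=36, score=86) -> YES
  Leo (age=23, score=97) -> no
  Bob (age=42, score=59) -> no
  Jack (age=30, score=62) -> no
  Grace (age=35, score=65) -> no
  Carol (age=44, score=97) -> YES
  Bea (age=58, score=73) -> no


ANSWER: Rosa, Carol


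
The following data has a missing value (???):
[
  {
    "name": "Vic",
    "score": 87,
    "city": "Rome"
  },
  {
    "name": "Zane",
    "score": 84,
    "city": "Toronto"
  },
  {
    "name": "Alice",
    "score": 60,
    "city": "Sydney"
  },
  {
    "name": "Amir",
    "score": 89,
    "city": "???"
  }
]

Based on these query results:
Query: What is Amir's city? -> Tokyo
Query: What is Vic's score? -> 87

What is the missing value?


The missing value is Amir's city
From query: Amir's city = Tokyo

ANSWER: Tokyo


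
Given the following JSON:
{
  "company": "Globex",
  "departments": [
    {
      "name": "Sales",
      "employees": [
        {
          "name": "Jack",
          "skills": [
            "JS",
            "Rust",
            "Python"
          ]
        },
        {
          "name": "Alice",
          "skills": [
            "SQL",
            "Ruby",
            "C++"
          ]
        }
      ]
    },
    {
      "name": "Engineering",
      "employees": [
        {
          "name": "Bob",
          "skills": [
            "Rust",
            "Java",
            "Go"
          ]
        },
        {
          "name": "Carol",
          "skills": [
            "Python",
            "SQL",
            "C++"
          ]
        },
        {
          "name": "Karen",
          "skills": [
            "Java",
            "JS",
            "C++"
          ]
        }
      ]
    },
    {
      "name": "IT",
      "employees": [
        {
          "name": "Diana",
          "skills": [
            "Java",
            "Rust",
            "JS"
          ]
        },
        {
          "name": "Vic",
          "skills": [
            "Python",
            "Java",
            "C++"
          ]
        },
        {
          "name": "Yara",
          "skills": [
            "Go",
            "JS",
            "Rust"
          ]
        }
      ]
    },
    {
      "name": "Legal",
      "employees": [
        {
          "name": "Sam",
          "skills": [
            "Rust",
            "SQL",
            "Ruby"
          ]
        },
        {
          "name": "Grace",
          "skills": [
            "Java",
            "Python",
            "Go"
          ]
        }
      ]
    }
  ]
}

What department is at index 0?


Path: departments[0].name
Value: Sales

ANSWER: Sales


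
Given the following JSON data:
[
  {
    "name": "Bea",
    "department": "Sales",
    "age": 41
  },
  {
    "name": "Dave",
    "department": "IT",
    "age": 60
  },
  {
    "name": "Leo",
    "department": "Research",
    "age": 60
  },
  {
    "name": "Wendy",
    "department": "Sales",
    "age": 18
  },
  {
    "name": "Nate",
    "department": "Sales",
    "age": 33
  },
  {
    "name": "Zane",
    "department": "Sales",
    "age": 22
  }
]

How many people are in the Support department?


Scanning records for department = Support
  No matches found
Count: 0

ANSWER: 0


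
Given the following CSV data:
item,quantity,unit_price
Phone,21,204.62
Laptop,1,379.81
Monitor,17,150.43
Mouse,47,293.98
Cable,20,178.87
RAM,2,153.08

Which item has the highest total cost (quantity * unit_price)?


Computing row totals:
  Phone: 4297.02
  Laptop: 379.81
  Monitor: 2557.31
  Mouse: 13817.06
  Cable: 3577.4
  RAM: 306.16
Maximum: Mouse (13817.06)

ANSWER: Mouse


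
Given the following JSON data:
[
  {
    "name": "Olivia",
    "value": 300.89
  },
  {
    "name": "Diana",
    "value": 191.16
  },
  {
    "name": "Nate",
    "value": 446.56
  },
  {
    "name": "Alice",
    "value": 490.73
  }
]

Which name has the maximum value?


Comparing values:
  Olivia: 300.89
  Diana: 191.16
  Nate: 446.56
  Alice: 490.73
Maximum: Alice (490.73)

ANSWER: Alice


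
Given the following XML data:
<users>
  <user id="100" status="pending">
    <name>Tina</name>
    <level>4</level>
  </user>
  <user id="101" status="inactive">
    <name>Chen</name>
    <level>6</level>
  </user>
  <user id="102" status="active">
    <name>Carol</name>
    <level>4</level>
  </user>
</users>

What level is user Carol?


Finding user: Carol
<level>4</level>

ANSWER: 4
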